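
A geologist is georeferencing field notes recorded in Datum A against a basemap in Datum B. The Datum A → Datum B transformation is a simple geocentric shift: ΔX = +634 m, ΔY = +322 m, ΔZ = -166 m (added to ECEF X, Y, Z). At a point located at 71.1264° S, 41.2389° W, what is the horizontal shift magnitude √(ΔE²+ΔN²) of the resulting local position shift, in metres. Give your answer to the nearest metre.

The local east axis at (φ, λ) is (−sin λ, cos λ, 0), so ΔE = −sin(-41.2389°)·634 + cos(-41.2389°)·322 = 660.07 m.
The local north axis is (−sin φ cos λ, −sin φ sin λ, cos φ), giving ΔN = 451.115 − 200.850 − 53.698 = 196.57 m.
Horizontal magnitude = √(ΔE² + ΔN²) = √(660.07² + 196.57²) = 688.71 m.

689 m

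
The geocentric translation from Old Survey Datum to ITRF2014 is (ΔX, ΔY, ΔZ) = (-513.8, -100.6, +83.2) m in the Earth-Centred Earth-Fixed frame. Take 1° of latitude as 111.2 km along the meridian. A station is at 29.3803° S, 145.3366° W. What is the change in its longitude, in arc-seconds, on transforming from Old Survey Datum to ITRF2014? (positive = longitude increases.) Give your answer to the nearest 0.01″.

sin φ = -0.490604, cos φ = 0.871383, sin λ = -0.568754, cos λ = -0.822508.
East component: ΔE = −sin λ·ΔX + cos λ·ΔY = −(-0.568754)(-513.8) + (-0.822508)(-100.6) = -209.48 m.
1° of latitude spans 111200 m; at latitude φ, 1° of longitude spans that × cos φ = 96897.7 m, so Δλ = -209.48 / 96897.7 × 3600 = -7.783″.

Δλ = -7.78″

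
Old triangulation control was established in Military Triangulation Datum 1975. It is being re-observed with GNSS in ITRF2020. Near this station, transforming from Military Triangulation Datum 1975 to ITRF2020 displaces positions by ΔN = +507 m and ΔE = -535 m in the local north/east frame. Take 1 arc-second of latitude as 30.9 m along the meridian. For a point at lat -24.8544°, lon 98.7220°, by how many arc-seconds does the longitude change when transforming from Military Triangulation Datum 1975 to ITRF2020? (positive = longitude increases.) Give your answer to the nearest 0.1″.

At latitude -24.8544°, cos φ = 0.907379.
1″ of longitude at this latitude = 30.90 × cos φ = 28.0380 m, so Δλ = -535.0 / 28.0380 = -19.081″.

Δλ = -19.1″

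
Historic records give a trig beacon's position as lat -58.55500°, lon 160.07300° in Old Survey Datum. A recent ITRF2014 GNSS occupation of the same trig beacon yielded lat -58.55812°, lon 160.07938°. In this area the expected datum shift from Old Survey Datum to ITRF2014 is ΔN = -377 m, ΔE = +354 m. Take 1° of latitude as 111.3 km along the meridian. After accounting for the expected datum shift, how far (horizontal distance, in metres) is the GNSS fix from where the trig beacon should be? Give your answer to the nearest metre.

34 m

Observed coordinate differences: Δφ = -0.00312°, Δλ = +0.00638°.
Converting to metres (1° lat = 111300 m, cos φ = 0.521680): observed ΔN = -347.3 m, observed ΔE = 370.4 m.
Subtracting the expected shift leaves a residual of -347.3 − (-377) = 29.7 m north and 370.4 − (354) = 16.4 m east.
Residual distance = √(29.7² + 16.4²) = 34.0 m.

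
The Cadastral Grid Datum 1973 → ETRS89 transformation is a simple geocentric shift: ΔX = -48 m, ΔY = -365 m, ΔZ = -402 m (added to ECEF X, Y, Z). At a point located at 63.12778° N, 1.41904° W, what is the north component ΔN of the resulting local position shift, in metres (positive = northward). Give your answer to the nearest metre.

ΔN = -147 m

At φ = 63.12778°, λ = -1.41904°: sin φ = 0.892017, cos φ = 0.452002, sin λ = -0.024764, cos λ = 0.999693.
ΔN = −sin φ cos λ·ΔX − sin φ sin λ·ΔY + cos φ·ΔZ = −(0.892017)(0.999693)(-48) − (0.892017)(-0.024764)(-365) + (0.452002)(-402) = -146.96 m.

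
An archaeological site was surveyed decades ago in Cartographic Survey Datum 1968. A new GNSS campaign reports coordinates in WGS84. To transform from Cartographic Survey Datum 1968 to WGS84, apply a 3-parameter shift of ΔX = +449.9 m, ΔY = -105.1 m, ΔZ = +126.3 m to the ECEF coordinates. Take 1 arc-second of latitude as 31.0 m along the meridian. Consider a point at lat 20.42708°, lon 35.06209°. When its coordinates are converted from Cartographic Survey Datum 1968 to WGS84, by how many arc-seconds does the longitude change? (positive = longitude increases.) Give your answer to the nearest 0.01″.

sin φ = 0.349015, cos φ = 0.937117, sin λ = 0.574464, cos λ = 0.818530.
East component: ΔE = −sin λ·ΔX + cos λ·ΔY = −(0.574464)(449.9) + (0.818530)(-105.1) = -344.48 m.
1° of latitude spans 3600 × 31.00 = 111600 m; at latitude φ, 1° of longitude spans that × cos φ = 104582.3 m, so Δλ = -344.48 / 104582.3 × 3600 = -11.858″.

Δλ = -11.86″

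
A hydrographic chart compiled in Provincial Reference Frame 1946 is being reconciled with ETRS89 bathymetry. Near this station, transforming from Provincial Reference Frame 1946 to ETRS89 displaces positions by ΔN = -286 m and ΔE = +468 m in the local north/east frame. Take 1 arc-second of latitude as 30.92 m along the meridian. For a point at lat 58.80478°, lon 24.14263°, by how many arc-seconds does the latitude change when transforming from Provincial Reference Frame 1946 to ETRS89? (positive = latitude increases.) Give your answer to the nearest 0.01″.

1″ of latitude = 30.92 m, so Δφ = -286.0 / 30.92 = -9.250″.

Δφ = -9.25″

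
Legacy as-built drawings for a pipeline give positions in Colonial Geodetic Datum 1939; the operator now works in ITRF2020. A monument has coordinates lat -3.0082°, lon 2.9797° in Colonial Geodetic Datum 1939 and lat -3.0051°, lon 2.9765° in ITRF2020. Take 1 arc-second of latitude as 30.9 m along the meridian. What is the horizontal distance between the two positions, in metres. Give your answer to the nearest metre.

495 m

Δφ = -3.0051° − -3.0082° = +0.0031°; Δλ = 2.9765° − 2.9797° = -0.0032°.
1° of latitude = 3600 × 30.90 = 111240 m.
ΔN = Δφ × 111240 = 344.8 m; ΔE = Δλ × 111240 × cos(-3.0082°) = -0.0032 × 111240 × 0.998622 = -355.5 m.
Distance = √(ΔE² + ΔN²) = √((-355.5)² + 344.8²) = 495.3 m.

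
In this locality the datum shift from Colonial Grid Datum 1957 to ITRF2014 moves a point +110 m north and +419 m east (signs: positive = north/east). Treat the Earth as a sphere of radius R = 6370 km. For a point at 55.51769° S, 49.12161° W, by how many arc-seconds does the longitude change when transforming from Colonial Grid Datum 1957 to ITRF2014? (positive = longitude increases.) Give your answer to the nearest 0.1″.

Δλ = 24.0″

At latitude -55.51769°, cos φ = 0.566152.
One radian of longitude at latitude φ spans R cos φ, so Δλ = ΔE / (R cos φ) = 419.0 / (6370000 × 0.566152) = 1.1618e-04 rad = 23.964″.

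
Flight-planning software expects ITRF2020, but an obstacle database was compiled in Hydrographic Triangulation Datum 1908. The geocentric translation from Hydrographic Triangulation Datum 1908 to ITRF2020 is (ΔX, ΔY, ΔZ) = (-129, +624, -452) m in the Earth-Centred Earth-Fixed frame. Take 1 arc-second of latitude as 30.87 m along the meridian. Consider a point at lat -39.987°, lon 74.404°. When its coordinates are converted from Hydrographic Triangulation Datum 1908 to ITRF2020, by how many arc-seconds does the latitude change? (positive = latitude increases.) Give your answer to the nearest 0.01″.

Δφ = 0.57″

sin φ = -0.642614, cos φ = 0.766190, sin λ = 0.963181, cos λ = 0.268853.
North component: ΔN = −sin φ cos λ·ΔX − sin φ sin λ·ΔY + cos φ·ΔZ = −(-0.642614)(0.268853)(-129) − (-0.642614)(0.963181)(624) + (0.766190)(-452) = 17.62 m.
1° of latitude spans 3600 × 30.87 = 111132 m, so Δφ = 17.62 / 111132 × 3600 = 0.571″.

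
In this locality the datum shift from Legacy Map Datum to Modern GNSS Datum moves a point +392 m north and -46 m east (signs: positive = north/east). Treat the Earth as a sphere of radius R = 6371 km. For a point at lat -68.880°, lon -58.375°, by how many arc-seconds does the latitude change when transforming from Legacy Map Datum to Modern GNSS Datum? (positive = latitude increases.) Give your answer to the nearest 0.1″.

Δφ = 12.7″

On a sphere of radius R, 1 rad of latitude = R, so Δφ = ΔN / R = 392.0 / 6371000 = 6.1529e-05 rad = 12.691″.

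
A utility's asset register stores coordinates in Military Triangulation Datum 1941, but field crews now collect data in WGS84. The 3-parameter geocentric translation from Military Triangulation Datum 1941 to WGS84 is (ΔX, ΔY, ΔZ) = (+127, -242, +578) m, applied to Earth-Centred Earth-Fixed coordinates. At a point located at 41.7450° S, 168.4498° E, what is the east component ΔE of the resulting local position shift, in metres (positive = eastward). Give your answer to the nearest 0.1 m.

ΔE = 211.7 m

At φ = -41.7450°, λ = 168.4498°: sin φ = -0.665817, cos φ = 0.746115, sin λ = 0.200226, cos λ = -0.979750.
ΔE = −sin λ·ΔX + cos λ·ΔY = −(0.200226)·(127) + (-0.979750)·(-242) = 211.67 m.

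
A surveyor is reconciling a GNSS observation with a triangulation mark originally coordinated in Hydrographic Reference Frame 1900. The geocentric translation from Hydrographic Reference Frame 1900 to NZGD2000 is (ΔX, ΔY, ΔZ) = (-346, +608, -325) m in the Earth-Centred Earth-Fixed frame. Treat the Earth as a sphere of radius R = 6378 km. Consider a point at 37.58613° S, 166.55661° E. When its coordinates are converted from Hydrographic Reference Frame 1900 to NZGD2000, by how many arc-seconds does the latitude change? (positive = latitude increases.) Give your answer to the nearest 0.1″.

Δφ = 1.1″

sin φ = -0.609953, cos φ = 0.792437, sin λ = 0.232485, cos λ = -0.972600.
North component: ΔN = −sin φ cos λ·ΔX − sin φ sin λ·ΔY + cos φ·ΔZ = −(-0.609953)(-0.972600)(-346) − (-0.609953)(0.232485)(608) + (0.792437)(-325) = 33.94 m.
1° of latitude spans πR/180 = 111317 m, so Δφ = 33.94 / 111317 × 3600 = 1.098″.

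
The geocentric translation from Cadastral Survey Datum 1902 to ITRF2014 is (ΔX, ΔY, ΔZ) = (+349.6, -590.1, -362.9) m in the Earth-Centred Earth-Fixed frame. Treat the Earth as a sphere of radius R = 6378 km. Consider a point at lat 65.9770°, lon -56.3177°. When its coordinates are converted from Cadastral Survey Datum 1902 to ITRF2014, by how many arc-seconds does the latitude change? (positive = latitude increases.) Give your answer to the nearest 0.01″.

sin φ = 0.913382, cos φ = 0.407103, sin λ = -0.832125, cos λ = 0.554587.
North component: ΔN = −sin φ cos λ·ΔX − sin φ sin λ·ΔY + cos φ·ΔZ = −(0.913382)(0.554587)(349.6) − (0.913382)(-0.832125)(-590.1) + (0.407103)(-362.9) = -773.33 m.
1° of latitude spans πR/180 = 111317 m, so Δφ = -773.33 / 111317 × 3600 = -25.010″.

Δφ = -25.01″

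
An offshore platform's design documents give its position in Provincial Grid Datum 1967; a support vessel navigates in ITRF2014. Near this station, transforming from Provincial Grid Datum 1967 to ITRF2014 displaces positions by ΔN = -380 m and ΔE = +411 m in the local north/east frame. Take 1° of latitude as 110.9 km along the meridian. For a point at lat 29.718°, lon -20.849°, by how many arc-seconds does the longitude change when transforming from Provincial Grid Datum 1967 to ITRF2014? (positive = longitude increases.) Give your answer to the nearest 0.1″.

Δλ = 15.4″

At latitude 29.718°, cos φ = 0.868476.
1° of longitude at this latitude = 110.9 × cos φ = 96.31 km, so Δλ = 411.0 / 96314.0 = 0.0042673° = 15.362″.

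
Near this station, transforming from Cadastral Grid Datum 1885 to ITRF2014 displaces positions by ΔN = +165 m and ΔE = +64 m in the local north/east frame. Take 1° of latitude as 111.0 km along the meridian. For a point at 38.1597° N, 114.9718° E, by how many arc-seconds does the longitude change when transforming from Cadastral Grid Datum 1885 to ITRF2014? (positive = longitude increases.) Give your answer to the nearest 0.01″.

Δλ = 2.64″

At latitude 38.1597°, cos φ = 0.786292.
1° of longitude at this latitude = 111.0 × cos φ = 87.28 km, so Δλ = 64.0 / 87278.4 = 0.0007333° = 2.640″.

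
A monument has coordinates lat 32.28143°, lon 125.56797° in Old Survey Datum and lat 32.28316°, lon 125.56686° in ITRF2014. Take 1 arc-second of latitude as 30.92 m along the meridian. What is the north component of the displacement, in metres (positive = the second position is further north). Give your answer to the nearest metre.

Δφ = 32.28316° − 32.28143° = +0.00173°; Δλ = 125.56686° − 125.56797° = -0.00111°.
1° of latitude = 3600 × 30.92 = 111312 m.
ΔN = Δφ × 111312 = 192.6 m; ΔE = Δλ × 111312 × cos(32.28143°) = -0.00111 × 111312 × 0.845435 = -104.5 m.

ΔN = 193 m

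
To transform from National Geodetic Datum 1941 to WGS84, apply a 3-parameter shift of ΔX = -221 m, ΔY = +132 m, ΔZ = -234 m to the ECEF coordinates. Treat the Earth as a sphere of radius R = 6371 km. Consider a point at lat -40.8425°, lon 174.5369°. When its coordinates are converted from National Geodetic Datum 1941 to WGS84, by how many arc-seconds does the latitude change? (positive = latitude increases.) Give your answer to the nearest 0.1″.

Δφ = -0.8″

sin φ = -0.653982, cos φ = 0.756510, sin λ = 0.095205, cos λ = -0.995458.
North component: ΔN = −sin φ cos λ·ΔX − sin φ sin λ·ΔY + cos φ·ΔZ = −(-0.653982)(-0.995458)(-221) − (-0.653982)(0.095205)(132) + (0.756510)(-234) = -24.93 m.
1° of latitude spans πR/180 = 111195 m, so Δφ = -24.93 / 111195 × 3600 = -0.807″.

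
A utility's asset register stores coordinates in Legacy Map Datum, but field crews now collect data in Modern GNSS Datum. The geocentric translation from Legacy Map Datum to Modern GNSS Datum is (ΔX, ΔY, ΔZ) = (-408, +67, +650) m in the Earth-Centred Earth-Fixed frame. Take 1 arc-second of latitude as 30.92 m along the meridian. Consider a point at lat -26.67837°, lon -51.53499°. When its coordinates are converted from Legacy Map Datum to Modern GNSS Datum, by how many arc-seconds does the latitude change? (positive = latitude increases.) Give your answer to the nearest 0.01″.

Δφ = 14.34″

sin φ = -0.448982, cos φ = 0.893541, sin λ = -0.782988, cos λ = 0.622037.
North component: ΔN = −sin φ cos λ·ΔX − sin φ sin λ·ΔY + cos φ·ΔZ = −(-0.448982)(0.622037)(-408) − (-0.448982)(-0.782988)(67) + (0.893541)(650) = 443.30 m.
1° of latitude spans 3600 × 30.92 = 111312 m, so Δφ = 443.30 / 111312 × 3600 = 14.337″.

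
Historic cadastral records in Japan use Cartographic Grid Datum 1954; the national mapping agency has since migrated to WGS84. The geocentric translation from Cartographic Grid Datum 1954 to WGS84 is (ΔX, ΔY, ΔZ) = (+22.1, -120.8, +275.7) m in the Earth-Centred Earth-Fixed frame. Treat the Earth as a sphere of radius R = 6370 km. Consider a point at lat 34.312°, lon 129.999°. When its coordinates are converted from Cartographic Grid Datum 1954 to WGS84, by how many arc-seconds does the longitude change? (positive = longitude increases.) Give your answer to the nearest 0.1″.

sin φ = 0.563699, cos φ = 0.825980, sin λ = 0.766056, cos λ = -0.642774.
East component: ΔE = −sin λ·ΔX + cos λ·ΔY = −(0.766056)(22.1) + (-0.642774)(-120.8) = 60.72 m.
1° of latitude spans πR/180 = 111177 m; at latitude φ, 1° of longitude spans that × cos φ = 91830.4 m, so Δλ = 60.72 / 91830.4 × 3600 = 2.380″.

Δλ = 2.4″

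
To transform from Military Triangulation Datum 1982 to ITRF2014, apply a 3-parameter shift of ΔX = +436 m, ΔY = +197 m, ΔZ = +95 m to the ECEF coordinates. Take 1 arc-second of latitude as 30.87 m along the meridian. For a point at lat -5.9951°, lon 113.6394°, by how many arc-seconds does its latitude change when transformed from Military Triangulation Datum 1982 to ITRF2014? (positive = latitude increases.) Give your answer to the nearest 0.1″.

sin φ = -0.104443, cos φ = 0.994531, sin λ = 0.916087, cos λ = -0.400979.
North component: ΔN = −sin φ cos λ·ΔX − sin φ sin λ·ΔY + cos φ·ΔZ = −(-0.104443)(-0.400979)(436) − (-0.104443)(0.916087)(197) + (0.994531)(95) = 95.07 m.
1° of latitude spans 3600 × 30.87 = 111132 m, so Δφ = 95.07 / 111132 × 3600 = 3.080″.

Δφ = 3.1″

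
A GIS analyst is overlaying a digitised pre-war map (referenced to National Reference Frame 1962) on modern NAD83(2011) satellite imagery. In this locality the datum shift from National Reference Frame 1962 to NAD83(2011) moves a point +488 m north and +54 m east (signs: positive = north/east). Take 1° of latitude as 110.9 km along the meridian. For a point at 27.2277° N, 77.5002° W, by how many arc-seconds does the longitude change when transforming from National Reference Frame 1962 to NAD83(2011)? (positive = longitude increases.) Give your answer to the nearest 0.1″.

At latitude 27.2277°, cos φ = 0.889195.
1° of longitude at this latitude = 110.9 × cos φ = 98.61 km, so Δλ = 54.0 / 98611.8 = 0.0005476° = 1.971″.

Δλ = 2.0″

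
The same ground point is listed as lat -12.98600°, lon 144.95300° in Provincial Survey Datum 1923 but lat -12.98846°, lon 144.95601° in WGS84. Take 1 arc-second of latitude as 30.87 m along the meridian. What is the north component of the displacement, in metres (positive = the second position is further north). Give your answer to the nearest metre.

ΔN = -273 m

Δφ = -12.98846° − -12.98600° = -0.00246°; Δλ = 144.95601° − 144.95300° = +0.00301°.
1° of latitude = 3600 × 30.87 = 111132 m.
ΔN = Δφ × 111132 = -273.4 m; ΔE = Δλ × 111132 × cos(-12.98600°) = +0.00301 × 111132 × 0.974425 = 326.0 m.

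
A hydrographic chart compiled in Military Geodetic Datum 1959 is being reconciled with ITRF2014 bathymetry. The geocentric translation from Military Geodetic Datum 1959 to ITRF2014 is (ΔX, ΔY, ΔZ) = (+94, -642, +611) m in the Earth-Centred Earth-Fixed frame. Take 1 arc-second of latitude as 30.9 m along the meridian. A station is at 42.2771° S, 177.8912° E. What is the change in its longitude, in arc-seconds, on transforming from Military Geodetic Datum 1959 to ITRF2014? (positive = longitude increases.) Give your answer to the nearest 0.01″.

Δλ = 27.91″

sin φ = -0.672717, cos φ = 0.739900, sin λ = 0.036797, cos λ = -0.999323.
East component: ΔE = −sin λ·ΔX + cos λ·ΔY = −(0.036797)(94) + (-0.999323)(-642) = 638.11 m.
1° of latitude spans 3600 × 30.90 = 111240 m; at latitude φ, 1° of longitude spans that × cos φ = 82306.5 m, so Δλ = 638.11 / 82306.5 × 3600 = 27.910″.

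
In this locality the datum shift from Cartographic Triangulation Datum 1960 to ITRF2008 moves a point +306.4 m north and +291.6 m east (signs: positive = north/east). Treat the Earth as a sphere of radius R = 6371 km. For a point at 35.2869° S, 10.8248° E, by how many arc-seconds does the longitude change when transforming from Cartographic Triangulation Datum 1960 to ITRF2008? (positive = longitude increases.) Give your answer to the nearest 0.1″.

At latitude -35.2869°, cos φ = 0.816270.
One radian of longitude at latitude φ spans R cos φ, so Δλ = ΔE / (R cos φ) = 291.6 / (6371000 × 0.816270) = 5.6072e-05 rad = 11.566″.

Δλ = 11.6″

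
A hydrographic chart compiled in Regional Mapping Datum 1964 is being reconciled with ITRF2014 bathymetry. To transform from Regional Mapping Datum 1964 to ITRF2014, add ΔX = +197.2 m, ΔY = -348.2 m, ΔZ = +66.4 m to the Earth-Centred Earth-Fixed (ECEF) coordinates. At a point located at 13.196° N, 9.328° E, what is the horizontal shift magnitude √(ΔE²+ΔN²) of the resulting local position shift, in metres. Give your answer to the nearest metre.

377 m

At φ = 13.196°, λ = 9.328°: sin φ = 0.228283, cos φ = 0.973595, sin λ = 0.162086, cos λ = 0.986777.
ΔE = −sin λ·ΔX + cos λ·ΔY = −(0.162086)·(197.2) + (0.986777)·(-348.2) = -375.56 m.
ΔN = −sin φ cos λ·ΔX − sin φ sin λ·ΔY + cos φ·ΔZ = −(0.228283)(0.986777)(197.2) − (0.228283)(0.162086)(-348.2) + (0.973595)(66.4) = 33.11 m.
Horizontal magnitude = √(ΔE² + ΔN²) = √((-375.56)² + 33.11²) = 377.02 m.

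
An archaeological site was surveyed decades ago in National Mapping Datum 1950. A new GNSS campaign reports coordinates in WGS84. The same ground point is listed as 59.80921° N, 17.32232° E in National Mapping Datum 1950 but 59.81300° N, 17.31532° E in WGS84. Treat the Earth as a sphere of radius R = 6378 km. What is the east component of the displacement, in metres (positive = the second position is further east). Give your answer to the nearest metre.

Δφ = 59.81300° − 59.80921° = +0.00379°; Δλ = 17.31532° − 17.32232° = -0.00700°.
1° along a meridian = πR/180 = 111317 m.
ΔN = Δφ × 111317 = 421.9 m; ΔE = Δλ × 111317 × cos(59.80921°) = -0.00700 × 111317 × 0.502881 = -391.9 m.

ΔE = -392 m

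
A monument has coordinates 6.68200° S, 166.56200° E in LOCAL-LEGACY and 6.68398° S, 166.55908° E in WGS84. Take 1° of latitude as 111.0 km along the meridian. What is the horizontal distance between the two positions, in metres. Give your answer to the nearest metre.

390 m

Δφ = -6.68398° − -6.68200° = -0.00198°; Δλ = 166.55908° − 166.56200° = -0.00292°.
ΔN = Δφ × 111000 = -219.8 m; ΔE = Δλ × 111000 × cos(-6.68200°) = -0.00292 × 111000 × 0.993207 = -321.9 m.
Distance = √(ΔE² + ΔN²) = √((-321.9)² + (-219.8)²) = 389.8 m.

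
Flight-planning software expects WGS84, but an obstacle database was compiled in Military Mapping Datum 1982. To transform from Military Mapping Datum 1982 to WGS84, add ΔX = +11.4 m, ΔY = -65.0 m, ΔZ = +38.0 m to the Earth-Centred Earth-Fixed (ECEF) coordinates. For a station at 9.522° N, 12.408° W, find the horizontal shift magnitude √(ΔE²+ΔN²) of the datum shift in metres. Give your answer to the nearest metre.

At φ = 9.522°, λ = -12.408°: sin φ = 0.165426, cos φ = 0.986222, sin λ = -0.214872, cos λ = 0.976642.
ΔE = −sin λ·ΔX + cos λ·ΔY = −(-0.214872)·(11.4) + (0.976642)·(-65.0) = -61.03 m.
ΔN = −sin φ cos λ·ΔX − sin φ sin λ·ΔY + cos φ·ΔZ = −(0.165426)(0.976642)(11.4) − (0.165426)(-0.214872)(-65.0) + (0.986222)(38.0) = 33.32 m.
Horizontal magnitude = √(ΔE² + ΔN²) = √((-61.03)² + 33.32²) = 69.54 m.

70 m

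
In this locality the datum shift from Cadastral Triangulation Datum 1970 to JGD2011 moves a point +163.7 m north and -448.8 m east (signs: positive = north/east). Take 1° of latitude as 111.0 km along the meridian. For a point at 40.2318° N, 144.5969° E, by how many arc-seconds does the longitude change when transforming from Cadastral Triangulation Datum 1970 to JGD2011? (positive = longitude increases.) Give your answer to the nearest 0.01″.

Δλ = -19.07″

At latitude 40.2318°, cos φ = 0.763438.
1° of longitude at this latitude = 111.0 × cos φ = 84.74 km, so Δλ = -448.8 / 84741.6 = -0.0052961° = -19.066″.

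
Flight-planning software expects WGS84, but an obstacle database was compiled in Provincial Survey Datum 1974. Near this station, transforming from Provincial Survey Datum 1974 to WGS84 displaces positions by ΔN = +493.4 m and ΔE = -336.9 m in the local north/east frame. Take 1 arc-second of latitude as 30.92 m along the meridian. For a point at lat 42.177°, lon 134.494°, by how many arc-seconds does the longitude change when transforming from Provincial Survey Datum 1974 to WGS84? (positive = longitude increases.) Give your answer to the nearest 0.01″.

At latitude 42.177°, cos φ = 0.741074.
1″ of longitude at this latitude = 30.92 × cos φ = 22.9140 m, so Δλ = -336.9 / 22.9140 = -14.703″.

Δλ = -14.70″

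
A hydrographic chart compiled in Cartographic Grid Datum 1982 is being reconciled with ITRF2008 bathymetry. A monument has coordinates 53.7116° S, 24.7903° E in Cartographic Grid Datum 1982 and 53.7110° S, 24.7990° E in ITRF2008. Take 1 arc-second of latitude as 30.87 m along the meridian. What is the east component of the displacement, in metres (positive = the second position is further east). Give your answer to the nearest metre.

Δφ = -53.7110° − -53.7116° = +0.0006°; Δλ = 24.7990° − 24.7903° = +0.0087°.
1° of latitude = 3600 × 30.87 = 111132 m.
ΔN = Δφ × 111132 = 66.7 m; ΔE = Δλ × 111132 × cos(-53.7116°) = +0.0087 × 111132 × 0.591850 = 572.2 m.

ΔE = 572 m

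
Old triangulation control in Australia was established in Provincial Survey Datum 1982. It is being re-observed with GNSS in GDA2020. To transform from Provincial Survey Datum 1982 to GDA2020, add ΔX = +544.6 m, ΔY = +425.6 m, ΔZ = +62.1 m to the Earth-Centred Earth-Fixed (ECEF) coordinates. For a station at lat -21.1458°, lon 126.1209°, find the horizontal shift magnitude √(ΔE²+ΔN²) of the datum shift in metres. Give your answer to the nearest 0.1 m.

The local east axis at (φ, λ) is (−sin λ, cos λ, 0), so ΔE = −sin(126.1209°)·544.6 + cos(126.1209°)·425.6 = -690.80 m.
The local north axis is (−sin φ cos λ, −sin φ sin λ, cos φ), giving ΔN = -115.812 + 124.019 + 57.919 = 66.13 m.
Horizontal magnitude = √(ΔE² + ΔN²) = √((-690.80)² + 66.13²) = 693.96 m.

694.0 m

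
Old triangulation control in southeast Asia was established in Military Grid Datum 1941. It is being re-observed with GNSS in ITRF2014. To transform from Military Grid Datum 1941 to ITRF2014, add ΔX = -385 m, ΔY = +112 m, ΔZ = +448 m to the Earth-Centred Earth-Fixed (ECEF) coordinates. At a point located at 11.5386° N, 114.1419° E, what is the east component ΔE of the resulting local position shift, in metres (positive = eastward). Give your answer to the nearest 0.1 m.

At φ = 11.5386°, λ = 114.1419°: sin φ = 0.200028, cos φ = 0.979790, sin λ = 0.912535, cos λ = -0.408998.
ΔE = −sin λ·ΔX + cos λ·ΔY = −(0.912535)·(-385) + (-0.408998)·(112) = 305.52 m.

ΔE = 305.5 m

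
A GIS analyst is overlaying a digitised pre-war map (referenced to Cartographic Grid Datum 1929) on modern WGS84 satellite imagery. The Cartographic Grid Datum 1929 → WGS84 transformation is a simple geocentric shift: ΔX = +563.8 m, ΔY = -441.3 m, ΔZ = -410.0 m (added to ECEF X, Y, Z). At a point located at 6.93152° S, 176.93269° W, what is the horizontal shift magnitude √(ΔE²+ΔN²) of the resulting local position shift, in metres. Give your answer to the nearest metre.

The local east axis at (φ, λ) is (−sin λ, cos λ, 0), so ΔE = −sin(-176.93269°)·563.8 + cos(-176.93269°)·(-441.3) = 470.84 m.
The local north axis is (−sin φ cos λ, −sin φ sin λ, cos φ), giving ΔN = -67.944 + 2.850 − 407.003 = -472.10 m.
Horizontal magnitude = √(ΔE² + ΔN²) = √(470.84² + (-472.10)²) = 666.76 m.

667 m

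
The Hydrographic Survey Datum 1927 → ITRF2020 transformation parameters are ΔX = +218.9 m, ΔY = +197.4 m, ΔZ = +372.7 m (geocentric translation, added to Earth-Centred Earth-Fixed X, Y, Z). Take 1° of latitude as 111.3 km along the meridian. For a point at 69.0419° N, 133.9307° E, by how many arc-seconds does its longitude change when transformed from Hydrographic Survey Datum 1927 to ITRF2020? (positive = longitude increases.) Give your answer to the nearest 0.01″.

Δλ = -26.64″

sin φ = 0.933842, cos φ = 0.357685, sin λ = 0.720179, cos λ = -0.693788.
East component: ΔE = −sin λ·ΔX + cos λ·ΔY = −(0.720179)(218.9) + (-0.693788)(197.4) = -294.60 m.
1° of latitude spans 111300 m; at latitude φ, 1° of longitude spans that × cos φ = 39810.4 m, so Δλ = -294.60 / 39810.4 × 3600 = -26.640″.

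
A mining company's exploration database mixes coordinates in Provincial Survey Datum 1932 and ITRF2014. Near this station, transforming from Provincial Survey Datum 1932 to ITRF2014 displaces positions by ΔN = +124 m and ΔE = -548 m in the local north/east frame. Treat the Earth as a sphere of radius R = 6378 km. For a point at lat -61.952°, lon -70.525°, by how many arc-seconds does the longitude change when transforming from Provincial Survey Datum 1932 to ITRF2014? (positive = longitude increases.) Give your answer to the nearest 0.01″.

At latitude -61.952°, cos φ = 0.470211.
One radian of longitude at latitude φ spans R cos φ, so Δλ = ΔE / (R cos φ) = -548.0 / (6378000 × 0.470211) = -1.8273e-04 rad = -37.690″.

Δλ = -37.69″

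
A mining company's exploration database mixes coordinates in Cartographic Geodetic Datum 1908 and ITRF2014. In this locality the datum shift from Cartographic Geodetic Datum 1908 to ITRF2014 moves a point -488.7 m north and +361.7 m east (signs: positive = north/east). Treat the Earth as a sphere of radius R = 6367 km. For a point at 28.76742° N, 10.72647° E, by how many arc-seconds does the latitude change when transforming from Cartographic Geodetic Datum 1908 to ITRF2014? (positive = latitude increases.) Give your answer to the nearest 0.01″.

On a sphere of radius R, 1 rad of latitude = R, so Δφ = ΔN / R = -488.7 / 6367000 = -7.6755e-05 rad = -15.832″.

Δφ = -15.83″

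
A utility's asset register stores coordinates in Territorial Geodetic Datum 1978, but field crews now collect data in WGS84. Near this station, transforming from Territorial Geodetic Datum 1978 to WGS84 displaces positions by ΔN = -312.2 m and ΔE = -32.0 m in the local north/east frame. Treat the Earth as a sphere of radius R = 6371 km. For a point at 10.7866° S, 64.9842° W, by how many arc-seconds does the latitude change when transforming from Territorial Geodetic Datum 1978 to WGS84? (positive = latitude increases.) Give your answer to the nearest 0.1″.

On a sphere of radius R, 1 rad of latitude = R, so Δφ = ΔN / R = -312.2 / 6371000 = -4.9003e-05 rad = -10.108″.

Δφ = -10.1″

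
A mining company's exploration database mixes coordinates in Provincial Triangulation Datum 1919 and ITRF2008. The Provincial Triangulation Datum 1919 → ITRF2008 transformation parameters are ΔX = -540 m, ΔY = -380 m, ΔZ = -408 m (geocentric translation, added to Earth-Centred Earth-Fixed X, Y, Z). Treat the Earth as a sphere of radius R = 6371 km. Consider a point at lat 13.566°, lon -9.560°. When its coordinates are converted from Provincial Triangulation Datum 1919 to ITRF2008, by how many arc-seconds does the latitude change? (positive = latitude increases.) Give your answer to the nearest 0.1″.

Δφ = -9.3″

sin φ = 0.234565, cos φ = 0.972100, sin λ = -0.166080, cos λ = 0.986112.
North component: ΔN = −sin φ cos λ·ΔX − sin φ sin λ·ΔY + cos φ·ΔZ = −(0.234565)(0.986112)(-540) − (0.234565)(-0.166080)(-380) + (0.972100)(-408) = -286.51 m.
1° of latitude spans πR/180 = 111195 m, so Δφ = -286.51 / 111195 × 3600 = -9.276″.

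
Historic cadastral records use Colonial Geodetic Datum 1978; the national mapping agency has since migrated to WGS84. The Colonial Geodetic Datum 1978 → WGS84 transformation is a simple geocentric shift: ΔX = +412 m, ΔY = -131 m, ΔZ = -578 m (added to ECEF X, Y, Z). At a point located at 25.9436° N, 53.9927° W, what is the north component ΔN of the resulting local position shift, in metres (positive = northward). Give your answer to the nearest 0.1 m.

ΔN = -672.1 m

The local north axis is (−sin φ cos λ, −sin φ sin λ, cos φ), giving ΔN = -105.964 − 46.361 − 519.752 = -672.08 m.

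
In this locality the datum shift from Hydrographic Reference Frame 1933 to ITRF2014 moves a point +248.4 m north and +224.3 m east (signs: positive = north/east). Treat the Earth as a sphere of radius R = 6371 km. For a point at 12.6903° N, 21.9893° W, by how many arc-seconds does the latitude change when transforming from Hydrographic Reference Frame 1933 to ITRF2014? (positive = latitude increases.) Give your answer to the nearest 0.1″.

On a sphere of radius R, 1 rad of latitude = R, so Δφ = ΔN / R = 248.4 / 6371000 = 3.8989e-05 rad = 8.042″.

Δφ = 8.0″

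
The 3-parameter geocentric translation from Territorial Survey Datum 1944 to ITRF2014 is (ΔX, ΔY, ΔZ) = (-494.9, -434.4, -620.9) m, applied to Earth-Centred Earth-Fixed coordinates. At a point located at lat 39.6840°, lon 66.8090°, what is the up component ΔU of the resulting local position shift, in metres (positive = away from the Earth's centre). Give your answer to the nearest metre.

ΔU = -854 m

The local up (radial) axis is (cos φ cos λ, cos φ sin λ, sin φ), giving ΔU = -149.983 − 307.292 − 396.478 = -853.75 m.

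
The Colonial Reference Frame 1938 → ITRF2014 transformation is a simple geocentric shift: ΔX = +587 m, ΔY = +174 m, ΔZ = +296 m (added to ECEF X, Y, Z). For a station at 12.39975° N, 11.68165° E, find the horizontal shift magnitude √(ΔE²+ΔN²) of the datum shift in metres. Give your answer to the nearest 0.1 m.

The local east axis at (φ, λ) is (−sin λ, cos λ, 0), so ΔE = −sin(11.68165°)·587 + cos(11.68165°)·174 = 51.54 m.
The local north axis is (−sin φ cos λ, −sin φ sin λ, cos φ), giving ΔN = -123.436 − 7.565 + 289.095 = 158.09 m.
Horizontal magnitude = √(ΔE² + ΔN²) = √(51.54² + 158.09²) = 166.28 m.

166.3 m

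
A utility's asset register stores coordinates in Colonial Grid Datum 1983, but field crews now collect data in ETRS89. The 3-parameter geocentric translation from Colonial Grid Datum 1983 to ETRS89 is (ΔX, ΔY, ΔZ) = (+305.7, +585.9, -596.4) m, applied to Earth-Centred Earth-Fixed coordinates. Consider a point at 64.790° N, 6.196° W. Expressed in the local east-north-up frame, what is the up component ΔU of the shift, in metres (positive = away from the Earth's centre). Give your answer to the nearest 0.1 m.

ΔU = -437.1 m

At φ = 64.790°, λ = -6.196°: sin φ = 0.904753, cos φ = 0.425937, sin λ = -0.107930, cos λ = 0.994159.
ΔU = cos φ cos λ·ΔX + cos φ sin λ·ΔY + sin φ·ΔZ = (0.425937)(0.994159)(305.7) + (0.425937)(-0.107930)(585.9) + (0.904753)(-596.4) = -437.08 m.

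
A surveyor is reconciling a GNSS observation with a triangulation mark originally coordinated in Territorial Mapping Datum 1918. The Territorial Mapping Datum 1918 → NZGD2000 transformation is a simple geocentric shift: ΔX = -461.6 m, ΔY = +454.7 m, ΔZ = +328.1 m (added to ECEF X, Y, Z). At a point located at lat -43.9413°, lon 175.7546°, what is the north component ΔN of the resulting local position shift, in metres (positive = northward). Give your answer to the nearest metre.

At φ = -43.9413°, λ = 175.7546°: sin φ = -0.693921, cos φ = 0.720051, sin λ = 0.074028, cos λ = -0.997256.
ΔN = −sin φ cos λ·ΔX − sin φ sin λ·ΔY + cos φ·ΔZ = −(-0.693921)(-0.997256)(-461.6) − (-0.693921)(0.074028)(454.7) + (0.720051)(328.1) = 579.04 m.

ΔN = 579 m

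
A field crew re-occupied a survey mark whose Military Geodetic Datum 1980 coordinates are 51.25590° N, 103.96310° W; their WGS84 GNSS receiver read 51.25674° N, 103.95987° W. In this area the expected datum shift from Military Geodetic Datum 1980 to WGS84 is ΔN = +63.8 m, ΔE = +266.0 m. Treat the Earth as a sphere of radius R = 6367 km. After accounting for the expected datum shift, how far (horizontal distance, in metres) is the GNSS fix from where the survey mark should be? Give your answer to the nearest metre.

Observed coordinate differences: Δφ = +0.00084°, Δλ = +0.00323°.
Converting to metres (1° lat = 111125 m, cos φ = 0.625843): observed ΔN = 93.3 m, observed ΔE = 224.6 m.
Subtracting the expected shift leaves a residual of 93.3 − (63.8) = 29.5 m north and 224.6 − (266.0) = -41.4 m east.
Residual distance = √(29.5² + (-41.4)²) = 50.8 m.

51 m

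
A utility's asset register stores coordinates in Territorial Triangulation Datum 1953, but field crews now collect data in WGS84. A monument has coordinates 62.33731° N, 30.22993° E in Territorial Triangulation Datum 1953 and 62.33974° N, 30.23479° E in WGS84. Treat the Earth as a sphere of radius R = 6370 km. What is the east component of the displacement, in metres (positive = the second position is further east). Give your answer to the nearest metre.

ΔE = 251 m

Δφ = 62.33974° − 62.33731° = +0.00243°; Δλ = 30.23479° − 30.22993° = +0.00486°.
1° along a meridian = πR/180 = 111177 m.
ΔN = Δφ × 111177 = 270.2 m; ΔE = Δλ × 111177 × cos(62.33731°) = +0.00486 × 111177 × 0.464265 = 250.9 m.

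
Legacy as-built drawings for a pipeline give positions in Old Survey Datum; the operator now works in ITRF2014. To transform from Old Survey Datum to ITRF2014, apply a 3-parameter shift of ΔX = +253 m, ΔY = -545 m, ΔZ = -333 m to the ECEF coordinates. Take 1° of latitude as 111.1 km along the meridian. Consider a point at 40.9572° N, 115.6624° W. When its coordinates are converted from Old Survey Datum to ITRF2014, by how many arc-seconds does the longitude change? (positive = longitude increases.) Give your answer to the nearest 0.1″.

sin φ = 0.655495, cos φ = 0.755199, sin λ = -0.901361, cos λ = -0.433068.
East component: ΔE = −sin λ·ΔX + cos λ·ΔY = −(-0.901361)(253) + (-0.433068)(-545) = 464.07 m.
1° of latitude spans 111100 m; at latitude φ, 1° of longitude spans that × cos φ = 83902.7 m, so Δλ = 464.07 / 83902.7 × 3600 = 19.912″.

Δλ = 19.9″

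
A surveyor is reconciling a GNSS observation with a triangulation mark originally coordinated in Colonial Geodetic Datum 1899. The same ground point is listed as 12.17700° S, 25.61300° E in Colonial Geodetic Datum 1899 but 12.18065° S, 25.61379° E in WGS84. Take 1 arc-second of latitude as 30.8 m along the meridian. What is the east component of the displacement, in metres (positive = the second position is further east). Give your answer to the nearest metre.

ΔE = 86 m

Δφ = -12.18065° − -12.17700° = -0.00365°; Δλ = 25.61379° − 25.61300° = +0.00079°.
1° of latitude = 3600 × 30.80 = 110880 m.
ΔN = Δφ × 110880 = -404.7 m; ΔE = Δλ × 110880 × cos(-12.17700°) = +0.00079 × 110880 × 0.977501 = 85.6 m.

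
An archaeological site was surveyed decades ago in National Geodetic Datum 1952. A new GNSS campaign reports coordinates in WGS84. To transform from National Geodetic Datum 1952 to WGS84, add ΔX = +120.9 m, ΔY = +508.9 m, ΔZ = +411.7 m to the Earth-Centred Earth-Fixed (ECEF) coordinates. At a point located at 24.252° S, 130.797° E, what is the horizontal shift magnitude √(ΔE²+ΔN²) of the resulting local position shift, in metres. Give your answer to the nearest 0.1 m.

656.5 m

At φ = -24.252°, λ = 130.797°: sin φ = -0.410751, cos φ = 0.911748, sin λ = 0.757029, cos λ = -0.653381.
ΔE = −sin λ·ΔX + cos λ·ΔY = −(0.757029)·(120.9) + (-0.653381)·(508.9) = -424.03 m.
ΔN = −sin φ cos λ·ΔX − sin φ sin λ·ΔY + cos φ·ΔZ = −(-0.410751)(-0.653381)(120.9) − (-0.410751)(0.757029)(508.9) + (0.911748)(411.7) = 501.16 m.
Horizontal magnitude = √(ΔE² + ΔN²) = √((-424.03)² + 501.16²) = 656.48 m.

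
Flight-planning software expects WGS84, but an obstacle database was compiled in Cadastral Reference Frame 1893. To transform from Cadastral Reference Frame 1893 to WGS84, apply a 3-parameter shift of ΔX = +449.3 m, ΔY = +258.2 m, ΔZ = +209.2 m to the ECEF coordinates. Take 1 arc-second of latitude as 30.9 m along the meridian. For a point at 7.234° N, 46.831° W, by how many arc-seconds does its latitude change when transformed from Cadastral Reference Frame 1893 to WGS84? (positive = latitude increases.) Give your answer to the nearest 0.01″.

sin φ = 0.125922, cos φ = 0.992040, sin λ = -0.729339, cos λ = 0.684153.
North component: ΔN = −sin φ cos λ·ΔX − sin φ sin λ·ΔY + cos φ·ΔZ = −(0.125922)(0.684153)(449.3) − (0.125922)(-0.729339)(258.2) + (0.992040)(209.2) = 192.54 m.
1° of latitude spans 3600 × 30.90 = 111240 m, so Δφ = 192.54 / 111240 × 3600 = 6.231″.

Δφ = 6.23″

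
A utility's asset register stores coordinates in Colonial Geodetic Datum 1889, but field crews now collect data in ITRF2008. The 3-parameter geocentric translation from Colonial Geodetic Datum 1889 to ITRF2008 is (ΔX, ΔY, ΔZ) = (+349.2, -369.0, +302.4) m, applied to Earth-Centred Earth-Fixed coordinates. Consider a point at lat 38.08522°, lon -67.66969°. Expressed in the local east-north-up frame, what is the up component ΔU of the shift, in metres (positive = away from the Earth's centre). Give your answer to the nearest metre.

ΔU = 560 m

At φ = 38.08522°, λ = -67.66969°: sin φ = 0.616833, cos φ = 0.787094, sin λ = -0.925009, cos λ = 0.379946.
ΔU = cos φ cos λ·ΔX + cos φ sin λ·ΔY + sin φ·ΔZ = (0.787094)(0.379946)(349.2) + (0.787094)(-0.925009)(-369.0) + (0.616833)(302.4) = 559.62 m.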